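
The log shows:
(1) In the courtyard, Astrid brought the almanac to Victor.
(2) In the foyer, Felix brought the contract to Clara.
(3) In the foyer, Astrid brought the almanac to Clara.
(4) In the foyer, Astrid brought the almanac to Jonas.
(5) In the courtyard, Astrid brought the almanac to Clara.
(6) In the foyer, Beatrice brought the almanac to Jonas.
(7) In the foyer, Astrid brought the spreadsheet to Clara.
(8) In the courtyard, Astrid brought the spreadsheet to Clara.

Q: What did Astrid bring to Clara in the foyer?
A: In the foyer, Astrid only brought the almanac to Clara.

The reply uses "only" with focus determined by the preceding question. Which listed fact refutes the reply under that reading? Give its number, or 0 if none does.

7

Answering "What did ...?" puts focus on the thing — here, "the almanac".
"Only" then excludes alternative things while the background — agent = Astrid, recipient = Clara, setting = in the foyer — is held fixed.
Fact (7) keeps agent = Astrid, recipient = Clara, setting = in the foyer but has thing = the spreadsheet; that refutes the reply.
(Fact (5) would refute a reading with focus on the setting — but that is not what the question asks.)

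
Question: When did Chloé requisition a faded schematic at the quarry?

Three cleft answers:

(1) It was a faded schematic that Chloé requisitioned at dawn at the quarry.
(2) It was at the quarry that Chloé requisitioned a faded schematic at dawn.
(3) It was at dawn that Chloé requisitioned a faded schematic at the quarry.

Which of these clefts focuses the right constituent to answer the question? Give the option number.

The question word "when" targets the time.
Option (1) clefts "a faded schematic" — the direct object, not what was asked.
Option (2) clefts "at the quarry" — the location, not what was asked.
Option (3) clefts "at dawn" — that matches what the question asks about.
So the congruent reply is (3).

3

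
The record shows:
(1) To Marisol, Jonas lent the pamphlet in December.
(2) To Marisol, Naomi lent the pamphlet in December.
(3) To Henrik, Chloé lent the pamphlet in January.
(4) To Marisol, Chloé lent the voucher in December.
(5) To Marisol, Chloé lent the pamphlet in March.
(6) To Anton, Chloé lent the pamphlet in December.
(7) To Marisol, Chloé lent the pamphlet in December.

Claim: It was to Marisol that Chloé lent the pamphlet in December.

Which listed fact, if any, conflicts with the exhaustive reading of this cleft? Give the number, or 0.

Focus of the cleft: "Marisol" (the recipient). Presupposed background: Chloé as agent and the pamphlet as thing and in December as setting.
The exhaustive reading says no other recipient fits that background.
But fact (6) also has Chloé as agent and the pamphlet as thing and in December as setting, with recipient = Anton — so the exhaustive reading fails.

6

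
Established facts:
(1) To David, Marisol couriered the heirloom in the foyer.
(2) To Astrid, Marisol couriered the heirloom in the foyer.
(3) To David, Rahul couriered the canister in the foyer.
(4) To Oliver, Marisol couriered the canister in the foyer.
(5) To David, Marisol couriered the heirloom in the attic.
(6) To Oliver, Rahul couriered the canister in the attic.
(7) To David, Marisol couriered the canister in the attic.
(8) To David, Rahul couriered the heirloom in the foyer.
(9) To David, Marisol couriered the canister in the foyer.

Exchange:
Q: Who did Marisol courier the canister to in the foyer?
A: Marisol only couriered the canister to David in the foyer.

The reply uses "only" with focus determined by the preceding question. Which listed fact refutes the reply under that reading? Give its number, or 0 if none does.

4

Answering "Who did ... to ...?" puts focus on the recipient — here, "David".
"Only" then excludes alternative recipients while the background — same agent, thing, setting (Marisol / the canister / in the foyer) — is held fixed.
Fact (4) keeps same agent, thing, setting (Marisol / the canister / in the foyer) but has recipient = Oliver; that refutes the reply.
(Fact (7) would refute a reading with focus on the setting — but that is not what the question asks.)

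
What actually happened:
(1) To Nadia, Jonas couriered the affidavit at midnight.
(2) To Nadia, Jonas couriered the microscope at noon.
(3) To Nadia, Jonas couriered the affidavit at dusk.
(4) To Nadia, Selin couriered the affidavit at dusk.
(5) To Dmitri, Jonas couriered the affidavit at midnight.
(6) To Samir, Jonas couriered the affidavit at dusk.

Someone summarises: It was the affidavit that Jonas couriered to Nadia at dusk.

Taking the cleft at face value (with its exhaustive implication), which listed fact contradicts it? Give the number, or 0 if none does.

0

The cleft puts "the affidavit" in focus and presupposes the open proposition with Jonas as agent and Nadia as recipient and at dusk as setting.
The exhaustive reading says no other thing fits that background.
No listed fact matches the background with a different thing. Exhaustivity holds.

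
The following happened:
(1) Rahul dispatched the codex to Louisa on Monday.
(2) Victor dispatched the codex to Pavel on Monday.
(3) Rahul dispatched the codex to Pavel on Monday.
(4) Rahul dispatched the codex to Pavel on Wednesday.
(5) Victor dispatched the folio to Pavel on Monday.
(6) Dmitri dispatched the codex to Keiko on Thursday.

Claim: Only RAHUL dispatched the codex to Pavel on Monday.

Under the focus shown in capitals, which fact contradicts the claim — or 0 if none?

2

The capitals mark "Rahul" as focus. So "only" rules out other agents, with the rest (thing = the codex, recipient = Pavel, setting = on Monday) as background.
Fact (2) shares the background but differs in agent (Victor) — a counterexample.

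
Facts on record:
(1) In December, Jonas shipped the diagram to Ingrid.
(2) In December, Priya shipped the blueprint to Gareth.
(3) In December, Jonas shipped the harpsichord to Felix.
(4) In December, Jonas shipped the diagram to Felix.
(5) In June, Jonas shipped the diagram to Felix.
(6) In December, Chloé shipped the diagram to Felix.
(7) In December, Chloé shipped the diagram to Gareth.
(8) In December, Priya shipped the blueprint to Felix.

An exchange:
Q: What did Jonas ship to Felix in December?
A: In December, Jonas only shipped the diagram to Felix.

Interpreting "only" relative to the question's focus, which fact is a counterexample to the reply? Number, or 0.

Answering "What did ...?" puts focus on the thing — here, "the diagram".
"Only" then excludes alternative things while the background — same agent, recipient, setting (Jonas / Felix / in December) — is held fixed.
Fact (3) keeps same agent, recipient, setting (Jonas / Felix / in December) but has thing = the harpsichord; that refutes the reply.
(Fact (1) would refute a reading with focus on the recipient — but that is not what the question asks.)

3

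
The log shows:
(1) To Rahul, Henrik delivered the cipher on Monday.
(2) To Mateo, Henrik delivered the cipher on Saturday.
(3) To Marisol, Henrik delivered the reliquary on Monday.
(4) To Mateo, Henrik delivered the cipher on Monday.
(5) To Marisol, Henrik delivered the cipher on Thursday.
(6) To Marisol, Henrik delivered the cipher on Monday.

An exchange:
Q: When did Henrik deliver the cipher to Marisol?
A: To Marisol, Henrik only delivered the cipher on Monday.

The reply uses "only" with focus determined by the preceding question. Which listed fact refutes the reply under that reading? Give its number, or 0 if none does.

5

Answering "When did ...?" puts focus on the setting — here, "on Monday".
So "only" ranges over settings; the rest (agent = Henrik, thing = the cipher, recipient = Marisol) is presupposed.
Fact (5) keeps agent = Henrik, thing = the cipher, recipient = Marisol but has setting = on Thursday; that refutes the reply.
(Fact (3) would refute a reading with focus on the thing — but that is not what the question asks.)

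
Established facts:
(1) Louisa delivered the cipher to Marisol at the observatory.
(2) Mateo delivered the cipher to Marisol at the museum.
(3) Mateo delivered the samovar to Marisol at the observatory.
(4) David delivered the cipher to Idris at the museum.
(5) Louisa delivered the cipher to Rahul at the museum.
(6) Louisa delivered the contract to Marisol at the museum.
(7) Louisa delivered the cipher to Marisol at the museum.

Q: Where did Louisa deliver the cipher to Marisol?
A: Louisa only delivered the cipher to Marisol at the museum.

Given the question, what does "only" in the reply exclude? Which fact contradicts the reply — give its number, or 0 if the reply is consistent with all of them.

Answering "Where did ...?" puts focus on the setting — here, "at the museum".
"Only" then excludes alternative settings while the background — agent = Louisa, thing = the cipher, recipient = Marisol — is held fixed.
Fact (1) shares the background with a different setting (at the observatory) — counterexample.
(Fact (5) would refute a reading with focus on the recipient — but that is not what the question asks.)

1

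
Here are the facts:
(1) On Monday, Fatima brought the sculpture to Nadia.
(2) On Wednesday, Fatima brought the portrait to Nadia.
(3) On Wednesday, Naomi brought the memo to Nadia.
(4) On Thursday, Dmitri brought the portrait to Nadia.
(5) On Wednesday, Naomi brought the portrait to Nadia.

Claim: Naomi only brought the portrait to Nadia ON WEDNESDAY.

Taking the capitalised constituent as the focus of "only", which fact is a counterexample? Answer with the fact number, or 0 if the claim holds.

0

Focus (in capitals) is "on Wednesday" — the setting. "Only" excludes alternative settings while holding fixed same agent, thing, recipient (Naomi / the portrait / Nadia).
Every other fact changes something in the background, not just the setting. Nothing refutes the claim.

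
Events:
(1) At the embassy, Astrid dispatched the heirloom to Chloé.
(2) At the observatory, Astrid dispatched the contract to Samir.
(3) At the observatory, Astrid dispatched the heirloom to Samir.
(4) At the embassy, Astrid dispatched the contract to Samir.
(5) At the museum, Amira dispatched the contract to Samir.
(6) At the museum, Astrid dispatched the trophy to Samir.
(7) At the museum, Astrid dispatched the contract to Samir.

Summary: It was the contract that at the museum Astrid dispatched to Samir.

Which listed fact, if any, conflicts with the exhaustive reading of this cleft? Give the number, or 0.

6

The cleft puts "the contract" in focus and presupposes the open proposition with same agent, recipient, setting (Astrid / Samir / at the museum).
The exhaustive reading says no other thing fits that background.
But fact (6) also has same agent, recipient, setting (Astrid / Samir / at the museum), with thing = the trophy — so the exhaustive reading fails.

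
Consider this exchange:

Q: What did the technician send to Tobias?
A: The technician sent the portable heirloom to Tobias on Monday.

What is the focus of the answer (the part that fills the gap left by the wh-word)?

the portable heirloom

The wh-word "what" asks about the direct object.
In the answer, "the technician" and "to Tobias" are given — repeated from the question.
"on Monday" is also new, but it specifies the time, which is not what the question asks about — so it is not the focus.
The constituent filling the direct object gap is "the portable heirloom"; that is the focus.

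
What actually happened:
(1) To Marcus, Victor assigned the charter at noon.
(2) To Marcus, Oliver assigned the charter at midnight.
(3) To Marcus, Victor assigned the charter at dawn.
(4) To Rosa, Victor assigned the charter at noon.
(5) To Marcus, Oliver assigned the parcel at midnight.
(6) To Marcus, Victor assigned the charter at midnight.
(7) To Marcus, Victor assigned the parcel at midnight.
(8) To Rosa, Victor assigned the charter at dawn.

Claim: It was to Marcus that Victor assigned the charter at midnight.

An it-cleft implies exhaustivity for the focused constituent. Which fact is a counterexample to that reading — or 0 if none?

Focus of the cleft: "Marcus" (the recipient). Presupposed background: agent = Victor, thing = the charter, setting = at midnight.
The exhaustive reading says no other recipient fits that background.
Every other fact differs from the presupposition on some backgrounded slot, so none challenges the exhaustivity.

0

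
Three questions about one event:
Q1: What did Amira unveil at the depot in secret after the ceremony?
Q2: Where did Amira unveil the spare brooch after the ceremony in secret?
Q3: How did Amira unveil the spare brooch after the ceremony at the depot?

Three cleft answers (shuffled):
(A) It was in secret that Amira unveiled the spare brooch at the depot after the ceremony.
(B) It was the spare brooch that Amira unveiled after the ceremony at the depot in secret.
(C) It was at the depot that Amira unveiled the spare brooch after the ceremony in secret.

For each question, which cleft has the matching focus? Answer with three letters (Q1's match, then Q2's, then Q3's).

Q1 asks about the direct object; cleft (B) focuses "the spare brooch", which is the direct object — so Q1 → B.
Q2 asks about the location; cleft (C) focuses "at the depot", which is the location — so Q2 → C.
Q3 asks about the manner; cleft (A) focuses "in secret", which is the manner — so Q3 → A.
Mapping: Q1→B, Q2→C, Q3→A.

BCA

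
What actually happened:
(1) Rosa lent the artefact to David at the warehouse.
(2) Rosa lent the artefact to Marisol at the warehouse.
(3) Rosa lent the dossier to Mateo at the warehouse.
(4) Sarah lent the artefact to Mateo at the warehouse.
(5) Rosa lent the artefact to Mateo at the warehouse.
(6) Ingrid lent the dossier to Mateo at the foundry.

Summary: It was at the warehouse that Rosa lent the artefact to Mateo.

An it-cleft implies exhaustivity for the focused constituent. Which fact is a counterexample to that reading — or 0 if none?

0

Focus of the cleft: "at the warehouse" (the setting). Presupposed background: agent = Rosa, thing = the artefact, recipient = Mateo.
Exhaustivity: at the warehouse is the only setting satisfying that background.
Every other fact differs from the presupposition on some backgrounded slot, so none challenges the exhaustivity.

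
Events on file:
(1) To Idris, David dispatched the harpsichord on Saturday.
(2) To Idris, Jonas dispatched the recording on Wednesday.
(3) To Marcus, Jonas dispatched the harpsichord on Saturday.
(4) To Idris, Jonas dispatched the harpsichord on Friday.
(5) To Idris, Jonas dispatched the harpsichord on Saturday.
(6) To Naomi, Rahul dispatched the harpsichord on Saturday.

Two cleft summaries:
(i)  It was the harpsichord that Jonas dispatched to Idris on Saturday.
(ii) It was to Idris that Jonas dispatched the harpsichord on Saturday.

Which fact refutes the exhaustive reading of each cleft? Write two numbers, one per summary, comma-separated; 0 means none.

0, 3

(i): focus "the harpsichord". No fact shares same agent, recipient, setting (Jonas / Idris / on Saturday) with a different thing. 0.
(ii): focus "Idris". Looking for same agent, thing, setting (Jonas / the harpsichord / on Saturday) with some other recipient — fact (3) has Marcus there. Refuted.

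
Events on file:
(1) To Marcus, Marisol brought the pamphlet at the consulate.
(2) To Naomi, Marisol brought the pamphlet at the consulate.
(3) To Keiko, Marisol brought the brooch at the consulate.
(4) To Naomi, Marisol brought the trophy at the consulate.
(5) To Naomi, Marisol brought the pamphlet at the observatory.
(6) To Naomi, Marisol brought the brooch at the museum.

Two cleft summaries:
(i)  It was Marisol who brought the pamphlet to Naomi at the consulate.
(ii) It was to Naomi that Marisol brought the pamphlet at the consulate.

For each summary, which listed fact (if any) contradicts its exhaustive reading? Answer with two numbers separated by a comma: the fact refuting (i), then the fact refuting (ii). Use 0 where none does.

(i): focus "Marisol". No fact shares thing = the pamphlet, recipient = Naomi, setting = at the consulate with a different agent. 0.
(ii): focus "Naomi". Looking for agent = Marisol, thing = the pamphlet, setting = at the consulate with some other recipient — fact (1) has Marcus there. Refuted.

0, 1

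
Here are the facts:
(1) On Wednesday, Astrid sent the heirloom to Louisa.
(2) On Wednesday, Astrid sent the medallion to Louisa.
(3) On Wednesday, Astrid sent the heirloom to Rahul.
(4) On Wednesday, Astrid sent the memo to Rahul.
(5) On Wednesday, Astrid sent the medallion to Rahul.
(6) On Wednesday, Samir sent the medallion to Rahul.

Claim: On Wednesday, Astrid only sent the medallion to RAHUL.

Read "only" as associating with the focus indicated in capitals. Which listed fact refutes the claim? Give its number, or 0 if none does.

The capitals mark "Rahul" as focus. So "only" rules out other recipients, with the rest (agent = Astrid, thing = the medallion, setting = on Wednesday) as background.
Fact (2) matches on agent = Astrid, thing = the medallion, setting = on Wednesday, but has recipient = Louisa instead. That refutes the claim.

2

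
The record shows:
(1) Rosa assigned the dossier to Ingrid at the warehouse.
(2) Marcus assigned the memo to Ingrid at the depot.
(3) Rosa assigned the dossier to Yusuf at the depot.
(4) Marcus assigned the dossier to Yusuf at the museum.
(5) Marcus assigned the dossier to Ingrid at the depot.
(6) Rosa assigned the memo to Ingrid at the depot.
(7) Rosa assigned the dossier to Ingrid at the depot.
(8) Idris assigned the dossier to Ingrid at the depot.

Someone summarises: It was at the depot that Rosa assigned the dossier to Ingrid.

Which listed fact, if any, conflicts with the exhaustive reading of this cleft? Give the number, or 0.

The cleft puts "at the depot" in focus and presupposes the open proposition with same agent, thing, recipient (Rosa / the dossier / Ingrid).
Exhaustivity: at the depot is the only setting satisfying that background.
But fact (1) also has same agent, thing, recipient (Rosa / the dossier / Ingrid), with setting = at the warehouse — so the exhaustive reading fails.

1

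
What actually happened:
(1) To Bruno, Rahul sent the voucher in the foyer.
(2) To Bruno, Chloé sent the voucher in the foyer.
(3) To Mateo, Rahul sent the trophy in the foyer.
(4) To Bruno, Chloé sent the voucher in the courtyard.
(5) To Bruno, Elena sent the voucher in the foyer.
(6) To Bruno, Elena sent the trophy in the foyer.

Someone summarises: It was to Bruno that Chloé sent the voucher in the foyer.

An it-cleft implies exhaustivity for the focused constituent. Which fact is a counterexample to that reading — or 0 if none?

Focus of the cleft: "Bruno" (the recipient). Presupposed background: Chloé as agent and the voucher as thing and in the foyer as setting.
The exhaustive reading says no other recipient fits that background.
No listed fact matches the background with a different recipient. Exhaustivity holds.

0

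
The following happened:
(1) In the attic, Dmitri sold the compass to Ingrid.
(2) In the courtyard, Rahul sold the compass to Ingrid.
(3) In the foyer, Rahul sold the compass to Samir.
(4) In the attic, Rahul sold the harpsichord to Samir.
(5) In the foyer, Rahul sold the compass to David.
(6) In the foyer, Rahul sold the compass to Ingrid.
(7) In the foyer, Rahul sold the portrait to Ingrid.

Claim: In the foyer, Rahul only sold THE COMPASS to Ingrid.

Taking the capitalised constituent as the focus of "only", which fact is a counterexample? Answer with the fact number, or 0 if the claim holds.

Focus (in capitals) is "the compass" — the thing. "Only" excludes alternative things while holding fixed agent = Rahul, recipient = Ingrid, setting = in the foyer.
Fact (7) matches on agent = Rahul, recipient = Ingrid, setting = in the foyer, but has thing = the portrait instead. That refutes the claim.

7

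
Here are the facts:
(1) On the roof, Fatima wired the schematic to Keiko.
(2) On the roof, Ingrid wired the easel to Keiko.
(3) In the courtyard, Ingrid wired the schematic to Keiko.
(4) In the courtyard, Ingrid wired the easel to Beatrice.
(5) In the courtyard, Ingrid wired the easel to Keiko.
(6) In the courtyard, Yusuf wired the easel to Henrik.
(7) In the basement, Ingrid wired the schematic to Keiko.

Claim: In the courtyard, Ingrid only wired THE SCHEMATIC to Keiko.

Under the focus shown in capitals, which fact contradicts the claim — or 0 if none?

5

Focus (in capitals) is "the schematic" — the thing. "Only" excludes alternative things while holding fixed Ingrid as agent and Keiko as recipient and in the courtyard as setting.
Fact (5) matches on Ingrid as agent and Keiko as recipient and in the courtyard as setting, but has thing = the easel instead. That refutes the claim.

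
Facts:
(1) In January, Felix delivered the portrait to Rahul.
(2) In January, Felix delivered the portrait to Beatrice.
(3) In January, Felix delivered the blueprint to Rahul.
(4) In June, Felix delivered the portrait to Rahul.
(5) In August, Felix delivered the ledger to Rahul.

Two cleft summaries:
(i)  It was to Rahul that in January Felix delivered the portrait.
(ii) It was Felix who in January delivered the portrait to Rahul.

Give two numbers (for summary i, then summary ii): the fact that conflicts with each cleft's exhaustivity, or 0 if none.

(i): focus "Rahul". Looking for Felix as agent and the portrait as thing and in January as setting with some other recipient — fact (2) has Beatrice there. Refuted.
(ii): focus "Felix". No fact shares the portrait as thing and Rahul as recipient and in January as setting with a different agent. 0.

2, 0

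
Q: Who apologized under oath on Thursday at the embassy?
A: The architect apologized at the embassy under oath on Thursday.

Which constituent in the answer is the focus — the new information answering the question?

The wh-word "who" asks about the subject (agent).
In the answer, "on Thursday", "under oath" and "at the embassy" are given — repeated from the question.
The constituent filling the subject (agent) gap is "the architect"; that is the focus and would carry nuclear stress.

the architect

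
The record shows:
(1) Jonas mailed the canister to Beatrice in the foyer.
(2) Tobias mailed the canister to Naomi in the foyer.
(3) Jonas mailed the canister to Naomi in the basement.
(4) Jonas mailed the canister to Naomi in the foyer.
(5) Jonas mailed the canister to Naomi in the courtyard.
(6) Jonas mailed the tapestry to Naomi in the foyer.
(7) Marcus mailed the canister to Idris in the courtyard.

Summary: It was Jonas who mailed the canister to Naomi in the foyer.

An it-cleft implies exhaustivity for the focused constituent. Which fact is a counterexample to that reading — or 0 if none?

2

The cleft puts "Jonas" in focus and presupposes the open proposition with thing = the canister, recipient = Naomi, setting = in the foyer.
The exhaustive reading says no other agent fits that background.
But fact (2) also has thing = the canister, recipient = Naomi, setting = in the foyer, with agent = Tobias — so the exhaustive reading fails.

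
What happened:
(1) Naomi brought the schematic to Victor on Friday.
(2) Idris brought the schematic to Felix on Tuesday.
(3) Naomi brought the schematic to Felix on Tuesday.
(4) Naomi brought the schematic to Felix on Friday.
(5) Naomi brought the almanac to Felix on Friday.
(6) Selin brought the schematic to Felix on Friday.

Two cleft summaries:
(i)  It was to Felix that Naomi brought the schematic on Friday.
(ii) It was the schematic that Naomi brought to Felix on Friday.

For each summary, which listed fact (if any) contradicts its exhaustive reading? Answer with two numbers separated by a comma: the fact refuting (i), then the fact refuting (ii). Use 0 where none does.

(i): focus "Felix". Looking for Naomi as agent and the schematic as thing and on Friday as setting with some other recipient — fact (1) has Victor there. Refuted.
(ii): focus "the schematic". Looking for Naomi as agent and Felix as recipient and on Friday as setting with some other thing — fact (5) has the almanac there. Refuted.

1, 5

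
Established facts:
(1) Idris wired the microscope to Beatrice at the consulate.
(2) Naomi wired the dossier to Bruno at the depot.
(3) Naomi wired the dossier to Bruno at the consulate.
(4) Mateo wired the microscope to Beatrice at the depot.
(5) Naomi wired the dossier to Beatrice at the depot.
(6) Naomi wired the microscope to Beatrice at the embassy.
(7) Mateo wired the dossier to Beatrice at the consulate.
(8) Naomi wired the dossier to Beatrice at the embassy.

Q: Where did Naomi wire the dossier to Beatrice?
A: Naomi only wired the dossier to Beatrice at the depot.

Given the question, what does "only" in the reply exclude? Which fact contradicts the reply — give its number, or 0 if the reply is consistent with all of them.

The question "Where did ...?" targets the setting, so in the reply the focus falls on "at the depot".
So "only" ranges over settings; the rest (same agent, thing, recipient (Naomi / the dossier / Beatrice)) is presupposed.
Fact (8) shares the background with a different setting (at the embassy) — counterexample.
(Fact (2) would refute a reading with focus on the recipient — but that is not what the question asks.)

8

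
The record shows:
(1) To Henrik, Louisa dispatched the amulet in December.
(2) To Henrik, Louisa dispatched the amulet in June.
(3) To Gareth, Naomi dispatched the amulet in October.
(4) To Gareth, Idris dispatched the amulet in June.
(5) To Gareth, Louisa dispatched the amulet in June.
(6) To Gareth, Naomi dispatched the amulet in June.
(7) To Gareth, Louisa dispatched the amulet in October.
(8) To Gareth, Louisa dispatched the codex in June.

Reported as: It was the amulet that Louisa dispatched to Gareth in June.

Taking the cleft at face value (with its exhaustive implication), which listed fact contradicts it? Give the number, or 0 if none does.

The cleft puts "the amulet" in focus and presupposes the open proposition with same agent, recipient, setting (Louisa / Gareth / in June).
Exhaustivity: the amulet is the only thing satisfying that background.
But fact (8) also has same agent, recipient, setting (Louisa / Gareth / in June), with thing = the codex — so the exhaustive reading fails.

8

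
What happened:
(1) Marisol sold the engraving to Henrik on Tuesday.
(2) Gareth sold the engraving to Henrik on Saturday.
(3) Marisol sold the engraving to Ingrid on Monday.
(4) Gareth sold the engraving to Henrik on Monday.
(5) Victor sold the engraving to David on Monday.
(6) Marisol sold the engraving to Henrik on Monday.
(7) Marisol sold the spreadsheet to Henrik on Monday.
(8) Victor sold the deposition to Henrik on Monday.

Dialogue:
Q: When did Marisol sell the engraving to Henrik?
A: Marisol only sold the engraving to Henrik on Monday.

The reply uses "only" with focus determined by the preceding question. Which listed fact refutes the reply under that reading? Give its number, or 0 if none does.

Answering "When did ...?" puts focus on the setting — here, "on Monday".
"Only" then excludes alternative settings while the background — Marisol as agent and the engraving as thing and Henrik as recipient — is held fixed.
Fact (1) keeps Marisol as agent and the engraving as thing and Henrik as recipient but has setting = on Tuesday; that refutes the reply.
(Fact (3) would refute a reading with focus on the recipient — but that is not what the question asks.)

1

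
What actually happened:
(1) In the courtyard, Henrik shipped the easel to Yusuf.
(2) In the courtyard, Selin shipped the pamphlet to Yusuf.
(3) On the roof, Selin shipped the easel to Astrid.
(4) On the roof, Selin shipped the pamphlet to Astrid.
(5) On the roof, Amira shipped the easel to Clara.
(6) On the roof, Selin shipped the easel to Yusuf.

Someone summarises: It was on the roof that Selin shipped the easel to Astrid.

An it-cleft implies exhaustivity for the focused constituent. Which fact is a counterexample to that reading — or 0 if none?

Focus of the cleft: "on the roof" (the setting). Presupposed background: agent = Selin, thing = the easel, recipient = Astrid.
The exhaustive reading says no other setting fits that background.
No listed fact matches the background with a different setting. Exhaustivity holds.

0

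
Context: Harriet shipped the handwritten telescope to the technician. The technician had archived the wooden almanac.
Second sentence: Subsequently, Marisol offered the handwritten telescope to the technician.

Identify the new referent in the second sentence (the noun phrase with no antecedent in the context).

"the handwritten telescope" and "the technician" in the second sentence are given — already mentioned in the context.
"Marisol" has no antecedent in the context; it is discourse-new.

Marisol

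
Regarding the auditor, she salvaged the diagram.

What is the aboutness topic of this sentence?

the auditor

The construction explicitly marks "the auditor" as what the sentence is about — the topic.
The remainder of the clause is the comment (what is said about the topic).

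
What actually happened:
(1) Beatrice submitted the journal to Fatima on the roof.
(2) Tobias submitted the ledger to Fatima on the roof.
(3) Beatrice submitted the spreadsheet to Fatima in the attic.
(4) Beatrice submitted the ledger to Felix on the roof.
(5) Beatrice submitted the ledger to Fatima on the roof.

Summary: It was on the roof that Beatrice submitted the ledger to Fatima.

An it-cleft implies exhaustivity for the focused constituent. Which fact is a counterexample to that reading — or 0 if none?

0

Focus of the cleft: "on the roof" (the setting). Presupposed background: agent = Beatrice, thing = the ledger, recipient = Fatima.
Exhaustivity: on the roof is the only setting satisfying that background.
No listed fact matches the background with a different setting. Exhaustivity holds.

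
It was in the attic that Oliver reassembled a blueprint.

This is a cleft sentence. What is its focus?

in the attic

In an it-cleft "It was X that/who ...", the clefted constituent X is the focus; the that/who-clause expresses the presupposed open proposition.
Here the focus is "in the attic". The backgrounded (presupposed) material includes "Oliver" and "a blueprint".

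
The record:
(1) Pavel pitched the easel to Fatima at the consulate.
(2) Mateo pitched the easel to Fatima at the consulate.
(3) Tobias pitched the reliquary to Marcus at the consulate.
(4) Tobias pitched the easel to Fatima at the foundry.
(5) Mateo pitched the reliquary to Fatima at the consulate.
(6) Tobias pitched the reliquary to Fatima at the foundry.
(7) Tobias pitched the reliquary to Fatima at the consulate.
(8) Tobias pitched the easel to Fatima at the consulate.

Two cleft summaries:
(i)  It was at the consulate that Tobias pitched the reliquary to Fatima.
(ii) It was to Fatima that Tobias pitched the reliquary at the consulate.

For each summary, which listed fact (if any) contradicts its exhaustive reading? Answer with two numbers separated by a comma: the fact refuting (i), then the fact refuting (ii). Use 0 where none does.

(i): focus "at the consulate". Looking for agent = Tobias, thing = the reliquary, recipient = Fatima with some other setting — fact (6) has at the foundry there. Refuted.
(ii): focus "Fatima". Looking for agent = Tobias, thing = the reliquary, setting = at the consulate with some other recipient — fact (3) has Marcus there. Refuted.

6, 3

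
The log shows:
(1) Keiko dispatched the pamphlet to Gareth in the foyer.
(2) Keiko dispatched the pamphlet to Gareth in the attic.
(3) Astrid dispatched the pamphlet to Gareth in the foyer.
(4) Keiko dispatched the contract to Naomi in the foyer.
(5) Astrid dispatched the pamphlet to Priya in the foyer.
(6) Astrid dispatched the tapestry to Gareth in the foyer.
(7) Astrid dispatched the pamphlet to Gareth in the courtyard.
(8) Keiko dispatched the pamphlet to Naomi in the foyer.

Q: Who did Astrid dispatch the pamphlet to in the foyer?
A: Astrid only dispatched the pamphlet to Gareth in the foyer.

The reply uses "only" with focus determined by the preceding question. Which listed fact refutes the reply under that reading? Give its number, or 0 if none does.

Answering "Who did ... to ...?" puts focus on the recipient — here, "Gareth".
"Only" then excludes alternative recipients while the background — same agent, thing, setting (Astrid / the pamphlet / in the foyer) — is held fixed.
Fact (5) keeps same agent, thing, setting (Astrid / the pamphlet / in the foyer) but has recipient = Priya; that refutes the reply.
(Fact (7) would refute a reading with focus on the setting — but that is not what the question asks.)

5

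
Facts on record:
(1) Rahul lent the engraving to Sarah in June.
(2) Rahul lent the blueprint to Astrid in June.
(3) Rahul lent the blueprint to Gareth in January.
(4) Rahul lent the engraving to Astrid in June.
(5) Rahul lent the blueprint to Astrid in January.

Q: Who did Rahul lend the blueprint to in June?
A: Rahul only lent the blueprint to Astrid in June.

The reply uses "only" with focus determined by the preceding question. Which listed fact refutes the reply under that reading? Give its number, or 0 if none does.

The question "Who did ... to ...?" targets the recipient, so in the reply the focus falls on "Astrid".
"Only" then excludes alternative recipients while the background — same agent, thing, setting (Rahul / the blueprint / in June) — is held fixed.
No fact keeps same agent, thing, setting (Rahul / the blueprint / in June) while changing the recipient; every other fact differs on something backgrounded. The reply stands.
(Fact (5) would refute a reading with focus on the setting — but that is not what the question asks.)

0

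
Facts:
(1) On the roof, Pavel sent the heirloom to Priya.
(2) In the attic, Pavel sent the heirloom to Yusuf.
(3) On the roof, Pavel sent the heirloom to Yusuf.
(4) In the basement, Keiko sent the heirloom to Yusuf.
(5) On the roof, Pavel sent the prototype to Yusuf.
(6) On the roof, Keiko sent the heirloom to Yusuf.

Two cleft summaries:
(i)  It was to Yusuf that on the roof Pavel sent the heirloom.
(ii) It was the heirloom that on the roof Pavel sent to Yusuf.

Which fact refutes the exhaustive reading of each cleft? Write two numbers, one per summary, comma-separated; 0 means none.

1, 5

Summary (i) focuses "Yusuf" (the recipient); background Pavel as agent and the heirloom as thing and on the roof as setting. Fact (1) matches that background with recipient = Priya — refutes (i).
Summary (ii) focuses "the heirloom" (the thing); background Pavel as agent and Yusuf as recipient and on the roof as setting. Fact (5) matches that background with thing = the prototype — refutes (ii).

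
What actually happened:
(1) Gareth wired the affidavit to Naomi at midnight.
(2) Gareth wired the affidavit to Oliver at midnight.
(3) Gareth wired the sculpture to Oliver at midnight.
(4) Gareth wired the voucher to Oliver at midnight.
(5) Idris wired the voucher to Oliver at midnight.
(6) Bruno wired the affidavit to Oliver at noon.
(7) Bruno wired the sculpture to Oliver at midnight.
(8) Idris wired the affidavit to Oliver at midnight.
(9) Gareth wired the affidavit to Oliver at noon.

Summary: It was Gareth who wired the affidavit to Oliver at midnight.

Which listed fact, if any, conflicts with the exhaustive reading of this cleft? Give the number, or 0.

The cleft puts "Gareth" in focus and presupposes the open proposition with thing = the affidavit, recipient = Oliver, setting = at midnight.
Exhaustivity: Gareth is the only agent satisfying that background.
But fact (8) also has thing = the affidavit, recipient = Oliver, setting = at midnight, with agent = Idris — so the exhaustive reading fails.

8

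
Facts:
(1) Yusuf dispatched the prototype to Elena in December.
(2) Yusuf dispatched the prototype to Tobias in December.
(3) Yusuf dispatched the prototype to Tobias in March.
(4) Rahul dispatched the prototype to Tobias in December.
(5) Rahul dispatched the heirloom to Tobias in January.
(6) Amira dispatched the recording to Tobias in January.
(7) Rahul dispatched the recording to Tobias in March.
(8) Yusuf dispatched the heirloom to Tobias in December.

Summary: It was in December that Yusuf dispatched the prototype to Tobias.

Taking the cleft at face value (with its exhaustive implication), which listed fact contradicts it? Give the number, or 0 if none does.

3

Focus of the cleft: "in December" (the setting). Presupposed background: agent = Yusuf, thing = the prototype, recipient = Tobias.
Exhaustivity: in December is the only setting satisfying that background.
Fact (3) shares the background but with setting = in March; exhaustivity is violated.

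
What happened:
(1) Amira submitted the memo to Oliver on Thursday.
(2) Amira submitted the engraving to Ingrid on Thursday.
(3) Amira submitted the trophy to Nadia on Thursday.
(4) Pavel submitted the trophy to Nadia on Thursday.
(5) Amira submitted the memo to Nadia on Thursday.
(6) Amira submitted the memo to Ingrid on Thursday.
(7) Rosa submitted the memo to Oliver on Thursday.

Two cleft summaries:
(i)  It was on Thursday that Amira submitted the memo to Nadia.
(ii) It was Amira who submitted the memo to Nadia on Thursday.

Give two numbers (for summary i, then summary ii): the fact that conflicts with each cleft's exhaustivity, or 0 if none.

0, 0

Summary (i) focuses "on Thursday" (the setting); background Amira as agent and the memo as thing and Nadia as recipient. No fact matches that background with a different setting, so 0.
Summary (ii) focuses "Amira" (the agent); background the memo as thing and Nadia as recipient and on Thursday as setting. No fact matches that background with a different agent, so 0.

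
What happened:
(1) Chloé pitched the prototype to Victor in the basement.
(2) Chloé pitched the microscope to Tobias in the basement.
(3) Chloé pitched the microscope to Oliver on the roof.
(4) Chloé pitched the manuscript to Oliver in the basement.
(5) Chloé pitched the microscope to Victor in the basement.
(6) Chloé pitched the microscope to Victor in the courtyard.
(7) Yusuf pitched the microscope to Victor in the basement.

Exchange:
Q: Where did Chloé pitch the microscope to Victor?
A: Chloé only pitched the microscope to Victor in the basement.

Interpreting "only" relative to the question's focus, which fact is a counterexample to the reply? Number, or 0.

6

Answering "Where did ...?" puts focus on the setting — here, "in the basement".
"Only" then excludes alternative settings while the background — agent = Chloé, thing = the microscope, recipient = Victor — is held fixed.
Fact (6) keeps agent = Chloé, thing = the microscope, recipient = Victor but has setting = in the courtyard; that refutes the reply.
(Fact (2) would refute a reading with focus on the recipient — but that is not what the question asks.)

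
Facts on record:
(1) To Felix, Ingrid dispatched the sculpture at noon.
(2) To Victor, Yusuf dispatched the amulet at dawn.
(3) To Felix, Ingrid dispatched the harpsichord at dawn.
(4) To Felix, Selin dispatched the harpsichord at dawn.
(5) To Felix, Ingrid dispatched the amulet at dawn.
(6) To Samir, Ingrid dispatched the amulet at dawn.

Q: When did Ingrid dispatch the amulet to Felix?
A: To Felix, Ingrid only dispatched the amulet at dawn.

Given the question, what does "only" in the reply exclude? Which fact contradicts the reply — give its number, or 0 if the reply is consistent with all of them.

0

Answering "When did ...?" puts focus on the setting — here, "at dawn".
"Only" then excludes alternative settings while the background — Ingrid as agent and the amulet as thing and Felix as recipient — is held fixed.
No listed fact shares that background with another setting. Nothing contradicts the reply.
(Fact (3) would refute a reading with focus on the thing — but that is not what the question asks.)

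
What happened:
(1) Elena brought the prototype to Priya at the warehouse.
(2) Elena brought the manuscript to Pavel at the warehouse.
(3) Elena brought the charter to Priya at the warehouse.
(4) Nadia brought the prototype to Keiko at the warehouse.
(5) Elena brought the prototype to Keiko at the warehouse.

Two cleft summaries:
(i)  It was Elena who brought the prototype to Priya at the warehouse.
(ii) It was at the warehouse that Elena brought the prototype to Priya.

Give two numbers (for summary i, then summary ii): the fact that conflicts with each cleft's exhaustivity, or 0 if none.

Summary (i) focuses "Elena" (the agent); background the prototype as thing and Priya as recipient and at the warehouse as setting. No fact matches that background with a different agent, so 0.
Summary (ii) focuses "at the warehouse" (the setting); background Elena as agent and the prototype as thing and Priya as recipient. No fact matches that background with a different setting, so 0.

0, 0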